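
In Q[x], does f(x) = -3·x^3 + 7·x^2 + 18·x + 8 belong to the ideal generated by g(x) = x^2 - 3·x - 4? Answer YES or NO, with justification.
YES

In Q[x] the ideal (g) consists of all multiples of g, so f ∈ (g) iff g | f, i.e. iff the remainder of f on division by g is 0. Divide f by g (g is monic, so eliminate the leading term of the running remainder at each step):
  leading term -3·x^3: subtract (-3·x)·g(x) = -3·x^3 + 9·x^2 + 12·x, leaving -2·x^2 + 6·x + 8
  leading term -2·x^2: subtract (-2)·g(x) = -2·x^2 + 6·x + 8, leaving 0
The remainder is 0, so f(x) = g(x) · h(x) with h(x) = -3·x - 2. Hence g | f, i.e. f ∈ (g).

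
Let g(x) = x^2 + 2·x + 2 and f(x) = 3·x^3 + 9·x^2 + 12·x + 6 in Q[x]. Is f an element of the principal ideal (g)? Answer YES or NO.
In Q[x] the ideal (g) consists of all multiples of g, so f ∈ (g) iff g | f, i.e. iff the remainder of f on division by g is 0. Divide f by g (g is monic, so eliminate the leading term of the running remainder at each step):
  leading term 3·x^3: subtract (3·x)·g(x) = 3·x^3 + 6·x^2 + 6·x, leaving 3·x^2 + 6·x + 6
  leading term 3·x^2: subtract (3)·g(x) = 3·x^2 + 6·x + 6, leaving 0
The remainder is 0, so f(x) = g(x) · h(x) with h(x) = 3·x + 3. Hence g | f, i.e. f ∈ (g).

Final answer: YES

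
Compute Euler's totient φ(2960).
φ is multiplicative, with φ(p^e) = p^e − p^(e−1). Factorise 2960 = 2^4 · 5 · 37. Then
  φ(2960) = (2^4 − 2^3) · (5 − 1) · (37 − 1) = 8 · 4 · 36 = 1152.

Final answer: φ(2960) = 1152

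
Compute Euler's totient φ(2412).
φ(2412) = 792

φ is multiplicative, with φ(p^e) = p^e − p^(e−1). Factorise 2412 = 2^2 · 3^2 · 67. Then
  φ(2412) = (2^2 − 2^1) · (3^2 − 3^1) · (67 − 1) = 2 · 6 · 66 = 792.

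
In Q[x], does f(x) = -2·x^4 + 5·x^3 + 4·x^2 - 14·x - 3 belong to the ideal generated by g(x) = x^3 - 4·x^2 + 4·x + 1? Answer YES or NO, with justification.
YES

In Q[x] the ideal (g) consists of all multiples of g, so f ∈ (g) iff g | f, i.e. iff the remainder of f on division by g is 0. Divide f by g (g is monic, so eliminate the leading term of the running remainder at each step):
  leading term -2·x^4: subtract (-2·x)·g(x) = -2·x^4 + 8·x^3 - 8·x^2 - 2·x, leaving -3·x^3 + 12·x^2 - 12·x - 3
  leading term -3·x^3: subtract (-3)·g(x) = -3·x^3 + 12·x^2 - 12·x - 3, leaving 0
The remainder is 0, so f(x) = g(x) · h(x) with h(x) = -2·x - 3. Hence g | f, i.e. f ∈ (g).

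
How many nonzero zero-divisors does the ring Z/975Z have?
In Z/975Z each nonzero element is either a unit (gcd with 975 is 1) or a zero-divisor (gcd > 1). The number of units is φ(975): factorise 975 = 3 · 5^2 · 13, so φ(975) = (3 − 1) · (5^2 − 5^1) · (13 − 1) = 2 · 20 · 12 = 480. The nonzero elements number 975 − 1 = 974. Hence the nonzero zero-divisors number 974 − 480 = 494.

Final answer: Z/975Z has 494 nonzero zero-divisors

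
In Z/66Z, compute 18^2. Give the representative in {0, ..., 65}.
60

Use repeated squaring. Binary(2) = 10. Walk through the bits of the exponent 2 left-to-right: at each bit after the leading one, square the running value, then multiply by 18 if the bit is 1 (always reducing mod 66):
  bit 1 = 1 (leading): start with 18.
  bit 2 = 0: square 18^2 = 324 ≡ 60 (mod 66).
Final value: 18^2 ≡ 60 (mod 66).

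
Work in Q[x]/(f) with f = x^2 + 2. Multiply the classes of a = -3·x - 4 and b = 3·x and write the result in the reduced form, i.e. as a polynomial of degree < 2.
First multiply in Q[x] without reducing: a · b = -9·x^2 - 12·x. Now divide by f(x) = x^2 + 2, eliminating the leading term at each step:
  leading term -9·x^2: subtract (-9)·f(x) = -9·x^2 - 18, leaving 18 - 12·x
The degree is now < 2, so this is the remainder. Hence a · b ≡ 18 - 12·x in Q[x]/(f).

Final answer: a · b ≡ 18 - 12·x (mod f(x))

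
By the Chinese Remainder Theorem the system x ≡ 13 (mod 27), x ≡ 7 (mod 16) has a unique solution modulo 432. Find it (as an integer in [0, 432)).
The moduli 27, 16 are pairwise coprime, so by the CRT there is a unique solution mod 27·16 = 432.
Solve by successive substitution. Start with x ≡ 13 (mod 27).
  Combine with x ≡ 7 (mod 16): write x = 13 + 27·t and require 13 + 27·t ≡ 7 (mod 16), i.e. 27·t ≡ 7 − 13 ≡ 10 (mod 16). Since 27^(−1) ≡ 3 (mod 16) (27 ≡ 11 (mod 16)), t ≡ 3·10 ≡ 14 (mod 16). So x ≡ 13 + 27·14 = 391 (mod 432).
Unique solution in [0, 432): x = 391.

Final answer: x ≡ 391 (mod 432); the representative in [0, 432) is 391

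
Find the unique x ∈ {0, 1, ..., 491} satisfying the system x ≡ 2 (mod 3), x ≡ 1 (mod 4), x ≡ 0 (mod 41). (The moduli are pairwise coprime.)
x ≡ 41 (mod 492); the representative in [0, 492) is 41

The moduli 3, 4, 41 are pairwise coprime, so by the CRT there is a unique solution mod 3·4·41 = 492.
Solve by successive substitution. Start with x ≡ 2 (mod 3).
  Combine with x ≡ 1 (mod 4): write x = 2 + 3·t and require 2 + 3·t ≡ 1 (mod 4), i.e. 3·t ≡ 1 − 2 ≡ 3 (mod 4). Since 3^(−1) ≡ 3 (mod 4), t ≡ 3·3 ≡ 1 (mod 4). So x ≡ 2 + 3·1 = 5 (mod 12).
  Combine with x ≡ 0 (mod 41): write x = 5 + 12·t and require 5 + 12·t ≡ 0 (mod 41), i.e. 12·t ≡ 0 − 5 ≡ 36 (mod 41). Since 12^(−1) ≡ 24 (mod 41), t ≡ 24·36 ≡ 3 (mod 41). So x ≡ 5 + 12·3 = 41 (mod 492).
Unique solution in [0, 492): x = 41.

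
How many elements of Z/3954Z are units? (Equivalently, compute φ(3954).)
Z/3954Z has φ(3954) = 1316 units

An element a ∈ Z/3954Z is a unit iff gcd(a, 3954) = 1, so the number of units is φ(3954). φ is multiplicative, with φ(p^e) = p^e − p^(e−1). Factorise 3954 = 2 · 3 · 659. Then
  φ(3954) = (2 − 1) · (3 − 1) · (659 − 1) = 1 · 2 · 658 = 1316.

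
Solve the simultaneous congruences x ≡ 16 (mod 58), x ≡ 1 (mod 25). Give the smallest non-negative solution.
x ≡ 1176 (mod 1450); the representative in [0, 1450) is 1176

The moduli 58, 25 are pairwise coprime, so by the CRT there is a unique solution mod 58·25 = 1450.
Solve by successive substitution. Start with x ≡ 16 (mod 58).
  Combine with x ≡ 1 (mod 25): write x = 16 + 58·t and require 16 + 58·t ≡ 1 (mod 25), i.e. 58·t ≡ 1 − 16 ≡ 10 (mod 25). Since 58^(−1) ≡ 22 (mod 25) (58 ≡ 8 (mod 25)), t ≡ 22·10 ≡ 20 (mod 25). So x ≡ 16 + 58·20 = 1176 (mod 1450).
Unique solution in [0, 1450): x = 1176.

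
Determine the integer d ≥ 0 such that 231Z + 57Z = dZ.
In the PID Z, (a, b) is generated by gcd(a, b). Compute gcd(231, 57) with the extended Euclidean algorithm, tracking rows (r, s, t) with s·231 + t·57 = r:
  row A: (231, 1, 0)   [1·231 + 0·57 = 231]
  row B: (57, 0, 1)   [0·231 + 1·57 = 57]
  231 = 4·57 + 3   → row C = row A − 4·row B = (3, 1, −4)   [check: 1·231 − 4·57 = 3]
  57 = 19·3 + 0   → remainder 0, stop. gcd = 3 (last nonzero row C).
So gcd(231, 57) = 3, with Bézout identity 1·231 − 4·57 = 3. Containment (⊇): the Bézout identity exhibits 3 as an element of (231, 57), giving (3) ⊆ (231, 57). Containment (⊆): since 3 | 231 and 3 | 57 (231 = 3·77, 57 = 3·19), every Z-linear combination of 231 and 57 is divisible by 3, so (231, 57) ⊆ (3). Therefore (231, 57) = (3), d = 3.

Final answer: (231, 57) = (3); d = 3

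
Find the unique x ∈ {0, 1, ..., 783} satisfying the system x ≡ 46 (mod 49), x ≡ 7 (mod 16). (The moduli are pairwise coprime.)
The moduli 49, 16 are pairwise coprime, so by the CRT there is a unique solution mod 49·16 = 784.
Solve by successive substitution. Start with x ≡ 46 (mod 49).
  Combine with x ≡ 7 (mod 16): write x = 46 + 49·t and require 46 + 49·t ≡ 7 (mod 16), i.e. 49·t ≡ 7 − 46 ≡ 9 (mod 16). Since 49^(−1) ≡ 1 (mod 16) (49 ≡ 1 (mod 16)), t ≡ 1·9 ≡ 9 (mod 16). So x ≡ 46 + 49·9 = 487 (mod 784).
Unique solution in [0, 784): x = 487.

Final answer: x ≡ 487 (mod 784); the representative in [0, 784) is 487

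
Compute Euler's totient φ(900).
φ(900) = 240

φ is multiplicative, with φ(p^e) = p^e − p^(e−1). Factorise 900 = 2^2 · 3^2 · 5^2. Then
  φ(900) = (2^2 − 2^1) · (3^2 − 3^1) · (5^2 − 5^1) = 2 · 6 · 20 = 240.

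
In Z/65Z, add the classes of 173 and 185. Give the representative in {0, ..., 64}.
Reduce the summands first: 173 ≡ 43, 185 ≡ 55 (mod 65), so 173 + 185 ≡ 43 + 55 (mod 65). 43 + 55 = 98; 98 = 1·65 + 33, so (173 + 185) mod 65 = 33.

Final answer: 33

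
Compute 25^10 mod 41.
1

Use repeated squaring. Binary(10) = 1010. Walk through the bits of the exponent 10 left-to-right: at each bit after the leading one, square the running value, then multiply by 25 if the bit is 1 (always reducing mod 41):
  bit 1 = 1 (leading): start with 25.
  bit 2 = 0: square 25^2 = 625 ≡ 10 (mod 41).
  bit 3 = 1: square 10^2 = 100 ≡ 18; bit is 1, so multiply 18·25 = 450 ≡ 40 (mod 41).
  bit 4 = 0: square 40^2 = 1600 ≡ 1 (mod 41).
Final value: 25^10 ≡ 1 (mod 41).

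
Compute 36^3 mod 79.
46

Use repeated squaring. Binary(3) = 11. Walk through the bits of the exponent 3 left-to-right: at each bit after the leading one, square the running value, then multiply by 36 if the bit is 1 (always reducing mod 79):
  bit 1 = 1 (leading): start with 36.
  bit 2 = 1: square 36^2 = 1296 ≡ 32; bit is 1, so multiply 32·36 = 1152 ≡ 46 (mod 79).
Final value: 36^3 ≡ 46 (mod 79).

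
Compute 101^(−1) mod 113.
101^(−1) ≡ 47 (mod 113)

Apply the extended Euclidean algorithm to (113, 101), tracking rows (r, s, t) with s·113 + t·101 = r. Each division r_prev = q·r_cur + r_new produces the new row as (previous row) − q·(current row):
  row A: (113, 1, 0)   [1·113 + 0·101 = 113]
  row B: (101, 0, 1)   [0·113 + 1·101 = 101]
  113 = 1·101 + 12   → row C = row A − 1·row B = (12, 1, −1)   [check: 1·113 − 1·101 = 12]
  101 = 8·12 + 5   → row D = row B − 8·row C = (5, −8, 9)   [check: −8·113 + 9·101 = 5]
  12 = 2·5 + 2   → row E = row C − 2·row D = (2, 17, −19)   [check: 17·113 − 19·101 = 2]
  5 = 2·2 + 1   → row F = row D − 2·row E = (1, −42, 47)   [check: −42·113 + 47·101 = 1]
  2 = 2·1 + 0   → remainder 0, stop. gcd = 1 (last nonzero row F).
The gcd is 1, so 101 is invertible mod 113. The last nonzero row gives −42·113 + 47·101 = 1, so t = 47. So 101^(−1) ≡ 47 (mod 113). Verify: 101 · 47 = 4747 ≡ 1 (mod 113). ✓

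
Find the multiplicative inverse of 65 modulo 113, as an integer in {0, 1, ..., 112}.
Apply the extended Euclidean algorithm to (113, 65), tracking rows (r, s, t) with s·113 + t·65 = r. Each division r_prev = q·r_cur + r_new produces the new row as (previous row) − q·(current row):
  row A: (113, 1, 0)   [1·113 + 0·65 = 113]
  row B: (65, 0, 1)   [0·113 + 1·65 = 65]
  113 = 1·65 + 48   → row C = row A − 1·row B = (48, 1, −1)   [check: 1·113 − 1·65 = 48]
  65 = 1·48 + 17   → row D = row B − 1·row C = (17, −1, 2)   [check: −1·113 + 2·65 = 17]
  48 = 2·17 + 14   → row E = row C − 2·row D = (14, 3, −5)   [check: 3·113 − 5·65 = 14]
  17 = 1·14 + 3   → row F = row D − 1·row E = (3, −4, 7)   [check: −4·113 + 7·65 = 3]
  14 = 4·3 + 2   → row G = row E − 4·row F = (2, 19, −33)   [check: 19·113 − 33·65 = 2]
  3 = 1·2 + 1   → row H = row F − 1·row G = (1, −23, 40)   [check: −23·113 + 40·65 = 1]
  2 = 2·1 + 0   → remainder 0, stop. gcd = 1 (last nonzero row H).
The gcd is 1, so 65 is invertible mod 113. The last nonzero row gives −23·113 + 40·65 = 1, so t = 40. So 65^(−1) ≡ 40 (mod 113). Verify: 65 · 40 = 2600 ≡ 1 (mod 113). ✓

Final answer: 65^(−1) ≡ 40 (mod 113)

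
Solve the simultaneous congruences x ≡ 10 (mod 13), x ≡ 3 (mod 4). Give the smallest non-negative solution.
The moduli 13, 4 are pairwise coprime, so by the CRT there is a unique solution mod 13·4 = 52.
Solve by successive substitution. Start with x ≡ 10 (mod 13).
  Combine with x ≡ 3 (mod 4): write x = 10 + 13·t and require 10 + 13·t ≡ 3 (mod 4), i.e. 13·t ≡ 3 − 10 ≡ 1 (mod 4). Since 13^(−1) ≡ 1 (mod 4) (13 ≡ 1 (mod 4)), t ≡ 1·1 ≡ 1 (mod 4). So x ≡ 10 + 13·1 = 23 (mod 52).
Unique solution in [0, 52): x = 23.

Final answer: x ≡ 23 (mod 52); the representative in [0, 52) is 23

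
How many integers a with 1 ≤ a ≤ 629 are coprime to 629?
576

The number of a ∈ {1, ..., 629} with gcd(a, 629) = 1 is by definition Euler's totient φ(629). φ is multiplicative, with φ(p^e) = p^e − p^(e−1). Factorise 629 = 17 · 37. Then
  φ(629) = (17 − 1) · (37 − 1) = 16 · 36 = 576.
So there are 576 such integers.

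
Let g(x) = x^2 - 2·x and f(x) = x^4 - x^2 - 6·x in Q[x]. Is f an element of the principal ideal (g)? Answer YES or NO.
In Q[x] the ideal (g) consists of all multiples of g, so f ∈ (g) iff g | f, i.e. iff the remainder of f on division by g is 0. Divide f by g (g is monic, so eliminate the leading term of the running remainder at each step):
  leading term x^4: subtract (x^2)·g(x) = x^4 - 2·x^3, leaving 2·x^3 - x^2 - 6·x
  leading term 2·x^3: subtract (2·x)·g(x) = 2·x^3 - 4·x^2, leaving 3·x^2 - 6·x
  leading term 3·x^2: subtract (3)·g(x) = 3·x^2 - 6·x, leaving 0
The remainder is 0, so f(x) = g(x) · h(x) with h(x) = x^2 + 2·x + 3. Hence g | f, i.e. f ∈ (g).

Final answer: YES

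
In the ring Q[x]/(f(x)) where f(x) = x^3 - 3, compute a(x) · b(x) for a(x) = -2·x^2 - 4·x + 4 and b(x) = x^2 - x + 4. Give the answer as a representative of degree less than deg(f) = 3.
a · b ≡ 10 - 26·x (mod f(x))

First multiply in Q[x] without reducing: a · b = -2·x^4 - 2·x^3 - 20·x + 16. Now divide by f(x) = x^3 - 3, eliminating the leading term at each step:
  leading term -2·x^4: subtract (-2·x)·f(x) = -2·x^4 + 6·x, leaving -2·x^3 - 26·x + 16
  leading term -2·x^3: subtract (-2)·f(x) = 6 - 2·x^3, leaving 10 - 26·x
The degree is now < 3, so this is the remainder. Hence a · b ≡ 10 - 26·x in Q[x]/(f).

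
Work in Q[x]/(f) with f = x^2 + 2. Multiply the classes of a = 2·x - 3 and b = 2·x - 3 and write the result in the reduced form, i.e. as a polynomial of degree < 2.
First multiply in Q[x] without reducing: a · b = 4·x^2 - 12·x + 9. Now divide by f(x) = x^2 + 2, eliminating the leading term at each step:
  leading term 4·x^2: subtract (4)·f(x) = 4·x^2 + 8, leaving 1 - 12·x
The degree is now < 2, so this is the remainder. Hence a · b ≡ 1 - 12·x in Q[x]/(f).

Final answer: a · b ≡ 1 - 12·x (mod f(x))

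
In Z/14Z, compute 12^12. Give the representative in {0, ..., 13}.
Use repeated squaring. Binary(12) = 1100. Walk through the bits of the exponent 12 left-to-right: at each bit after the leading one, square the running value, then multiply by 12 if the bit is 1 (always reducing mod 14):
  bit 1 = 1 (leading): start with 12.
  bit 2 = 1: square 12^2 = 144 ≡ 4; bit is 1, so multiply 4·12 = 48 ≡ 6 (mod 14).
  bit 3 = 0: square 6^2 = 36 ≡ 8 (mod 14).
  bit 4 = 0: square 8^2 = 64 ≡ 8 (mod 14).
Final value: 12^12 ≡ 8 (mod 14).

Final answer: 8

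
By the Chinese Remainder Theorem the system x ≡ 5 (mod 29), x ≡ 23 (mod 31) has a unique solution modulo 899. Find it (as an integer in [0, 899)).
x ≡ 643 (mod 899); the representative in [0, 899) is 643

The moduli 29, 31 are pairwise coprime, so by the CRT there is a unique solution mod 29·31 = 899.
Solve by successive substitution. Start with x ≡ 5 (mod 29).
  Combine with x ≡ 23 (mod 31): write x = 5 + 29·t and require 5 + 29·t ≡ 23 (mod 31), i.e. 29·t ≡ 23 − 5 ≡ 18 (mod 31). Since 29^(−1) ≡ 15 (mod 31), t ≡ 15·18 ≡ 22 (mod 31). So x ≡ 5 + 29·22 = 643 (mod 899).
Unique solution in [0, 899): x = 643.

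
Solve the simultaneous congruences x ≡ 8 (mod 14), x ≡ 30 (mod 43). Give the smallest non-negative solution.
The moduli 14, 43 are pairwise coprime, so by the CRT there is a unique solution mod 14·43 = 602.
Solve by successive substitution. Start with x ≡ 8 (mod 14).
  Combine with x ≡ 30 (mod 43): write x = 8 + 14·t and require 8 + 14·t ≡ 30 (mod 43), i.e. 14·t ≡ 30 − 8 ≡ 22 (mod 43). Since 14^(−1) ≡ 40 (mod 43), t ≡ 40·22 ≡ 20 (mod 43). So x ≡ 8 + 14·20 = 288 (mod 602).
Unique solution in [0, 602): x = 288.

Final answer: x ≡ 288 (mod 602); the representative in [0, 602) is 288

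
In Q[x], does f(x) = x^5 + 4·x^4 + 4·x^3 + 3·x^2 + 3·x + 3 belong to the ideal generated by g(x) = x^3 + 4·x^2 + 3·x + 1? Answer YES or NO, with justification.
In Q[x] the ideal (g) consists of all multiples of g, so f ∈ (g) iff g | f, i.e. iff the remainder of f on division by g is 0. Divide f by g (g is monic, so eliminate the leading term of the running remainder at each step):
  leading term x^5: subtract (x^2)·g(x) = x^5 + 4·x^4 + 3·x^3 + x^2, leaving x^3 + 2·x^2 + 3·x + 3
  leading term x^3: subtract (1)·g(x) = x^3 + 4·x^2 + 3·x + 1, leaving 2 - 2·x^2
The remainder r(x) = 2 - 2·x^2 ≠ 0 (and deg r < deg g), so g ∤ f, i.e. f ∉ (g).

Final answer: NO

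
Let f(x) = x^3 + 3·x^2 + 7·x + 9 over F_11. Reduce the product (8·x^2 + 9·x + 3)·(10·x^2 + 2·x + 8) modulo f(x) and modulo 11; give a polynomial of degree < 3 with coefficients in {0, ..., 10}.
Multiply as integer polynomials: a · b = 80·x^4 + 106·x^3 + 112·x^2 + 78·x + 24. Reducing coefficients mod 11: a · b ≡ 3·x^4 + 7·x^3 + 2·x^2 + x + 2. Now divide by f(x) = x^3 + 3·x^2 + 7·x + 9 in F_11[x], eliminating the leading term at each step:
  leading term 3·x^4: subtract (3·x)·f(x) = 3·x^4 + 9·x^3 + 10·x^2 + 5·x, leaving 9·x^3 + 3·x^2 + 7·x + 2 (coefficients mod 11)
  leading term 9·x^3: subtract (9)·f(x) = 9·x^3 + 5·x^2 + 8·x + 4, leaving 9·x^2 + 10·x + 9 (coefficients mod 11)
The degree is now < 3, so this is the remainder. Hence a · b ≡ 9·x^2 + 10·x + 9 in F_11[x]/(f).

Final answer: a · b ≡ 9·x^2 + 10·x + 9 (mod f(x))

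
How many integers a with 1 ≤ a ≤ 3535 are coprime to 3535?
The number of a ∈ {1, ..., 3535} with gcd(a, 3535) = 1 is by definition Euler's totient φ(3535). φ is multiplicative, with φ(p^e) = p^e − p^(e−1). Factorise 3535 = 5 · 7 · 101. Then
  φ(3535) = (5 − 1) · (7 − 1) · (101 − 1) = 4 · 6 · 100 = 2400.
So there are 2400 such integers.

Final answer: 2400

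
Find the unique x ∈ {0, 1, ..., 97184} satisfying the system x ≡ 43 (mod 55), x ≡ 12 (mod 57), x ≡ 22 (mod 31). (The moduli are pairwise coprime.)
The moduli 55, 57, 31 are pairwise coprime, so by the CRT there is a unique solution mod 55·57·31 = 97185.
Solve by successive substitution. Start with x ≡ 43 (mod 55).
  Combine with x ≡ 12 (mod 57): write x = 43 + 55·t and require 43 + 55·t ≡ 12 (mod 57), i.e. 55·t ≡ 12 − 43 ≡ 26 (mod 57). Since 55^(−1) ≡ 28 (mod 57), t ≡ 28·26 ≡ 44 (mod 57). So x ≡ 43 + 55·44 = 2463 (mod 3135).
  Combine with x ≡ 22 (mod 31): write x = 2463 + 3135·t and require 2463 + 3135·t ≡ 22 (mod 31), i.e. 3135·t ≡ 22 − 2463 ≡ 8 (mod 31). Since 3135^(−1) ≡ 8 (mod 31) (3135 ≡ 4 (mod 31)), t ≡ 8·8 ≡ 2 (mod 31). So x ≡ 2463 + 3135·2 = 8733 (mod 97185).
Unique solution in [0, 97185): x = 8733.

Final answer: x ≡ 8733 (mod 97185); the representative in [0, 97185) is 8733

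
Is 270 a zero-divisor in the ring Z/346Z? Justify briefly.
gcd(270, 346) = 2 > 1, so 270 is not a unit in Z/346Z. In Z/nZ every nonzero non-unit is a zero-divisor: explicitly, take b = 346/gcd = 173 ≠ 0 (mod 346); then 270·173 = 46710 = 135·346, i.e. 270·173 ≡ 0 (mod 346). So 270 is a zero-divisor.

Final answer: YES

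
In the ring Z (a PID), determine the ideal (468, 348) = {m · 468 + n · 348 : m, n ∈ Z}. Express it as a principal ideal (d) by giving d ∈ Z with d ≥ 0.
(468, 348) = (12); d = 12

In the PID Z, (a, b) is generated by gcd(a, b). Compute gcd(468, 348) with the extended Euclidean algorithm, tracking rows (r, s, t) with s·468 + t·348 = r:
  row A: (468, 1, 0)   [1·468 + 0·348 = 468]
  row B: (348, 0, 1)   [0·468 + 1·348 = 348]
  468 = 1·348 + 120   → row C = row A − 1·row B = (120, 1, −1)   [check: 1·468 − 1·348 = 120]
  348 = 2·120 + 108   → row D = row B − 2·row C = (108, −2, 3)   [check: −2·468 + 3·348 = 108]
  120 = 1·108 + 12   → row E = row C − 1·row D = (12, 3, −4)   [check: 3·468 − 4·348 = 12]
  108 = 9·12 + 0   → remainder 0, stop. gcd = 12 (last nonzero row E).
So gcd(468, 348) = 12, with Bézout identity 3·468 − 4·348 = 12. Containment (⊇): the Bézout identity exhibits 12 as an element of (468, 348), giving (12) ⊆ (468, 348). Containment (⊆): since 12 | 468 and 12 | 348 (468 = 12·39, 348 = 12·29), every Z-linear combination of 468 and 348 is divisible by 12, so (468, 348) ⊆ (12). Therefore (468, 348) = (12), d = 12.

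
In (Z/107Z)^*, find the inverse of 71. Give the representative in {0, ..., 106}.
Apply the extended Euclidean algorithm to (107, 71), tracking rows (r, s, t) with s·107 + t·71 = r. Each division r_prev = q·r_cur + r_new produces the new row as (previous row) − q·(current row):
  row A: (107, 1, 0)   [1·107 + 0·71 = 107]
  row B: (71, 0, 1)   [0·107 + 1·71 = 71]
  107 = 1·71 + 36   → row C = row A − 1·row B = (36, 1, −1)   [check: 1·107 − 1·71 = 36]
  71 = 1·36 + 35   → row D = row B − 1·row C = (35, −1, 2)   [check: −1·107 + 2·71 = 35]
  36 = 1·35 + 1   → row E = row C − 1·row D = (1, 2, −3)   [check: 2·107 − 3·71 = 1]
  35 = 35·1 + 0   → remainder 0, stop. gcd = 1 (last nonzero row E).
The gcd is 1, so 71 is invertible mod 107. The last nonzero row gives 2·107 − 3·71 = 1, so t = −3. So 71^(−1) ≡ −3 ≡ 104 (mod 107). Verify: 71 · 104 = 7384 ≡ 1 (mod 107). ✓

Final answer: 71^(−1) ≡ 104 (mod 107)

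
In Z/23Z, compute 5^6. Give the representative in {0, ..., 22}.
Use repeated squaring. Binary(6) = 110. Walk through the bits of the exponent 6 left-to-right: at each bit after the leading one, square the running value, then multiply by 5 if the bit is 1 (always reducing mod 23):
  bit 1 = 1 (leading): start with 5.
  bit 2 = 1: square 5^2 = 25 ≡ 2; bit is 1, so multiply 2·5 = 10 (mod 23).
  bit 3 = 0: square 10^2 = 100 ≡ 8 (mod 23).
Final value: 5^6 ≡ 8 (mod 23).

Final answer: 8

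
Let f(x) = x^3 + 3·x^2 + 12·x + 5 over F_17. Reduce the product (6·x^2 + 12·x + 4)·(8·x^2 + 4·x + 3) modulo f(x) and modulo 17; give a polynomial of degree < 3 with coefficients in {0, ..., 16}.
Multiply as integer polynomials: a · b = 48·x^4 + 120·x^3 + 98·x^2 + 52·x + 12. Reducing coefficients mod 17: a · b ≡ 14·x^4 + x^3 + 13·x^2 + x + 12. Now divide by f(x) = x^3 + 3·x^2 + 12·x + 5 in F_17[x], eliminating the leading term at each step:
  leading term 14·x^4: subtract (14·x)·f(x) = 14·x^4 + 8·x^3 + 15·x^2 + 2·x, leaving 10·x^3 + 15·x^2 + 16·x + 12 (coefficients mod 17)
  leading term 10·x^3: subtract (10)·f(x) = 10·x^3 + 13·x^2 + x + 16, leaving 2·x^2 + 15·x + 13 (coefficients mod 17)
The degree is now < 3, so this is the remainder. Hence a · b ≡ 2·x^2 + 15·x + 13 in F_17[x]/(f).

Final answer: a · b ≡ 2·x^2 + 15·x + 13 (mod f(x))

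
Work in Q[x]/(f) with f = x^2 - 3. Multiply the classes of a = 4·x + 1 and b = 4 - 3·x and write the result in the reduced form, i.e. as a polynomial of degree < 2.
First multiply in Q[x] without reducing: a · b = -12·x^2 + 13·x + 4. Now divide by f(x) = x^2 - 3, eliminating the leading term at each step:
  leading term -12·x^2: subtract (-12)·f(x) = 36 - 12·x^2, leaving 13·x - 32
The degree is now < 2, so this is the remainder. Hence a · b ≡ 13·x - 32 in Q[x]/(f).

Final answer: a · b ≡ 13·x - 32 (mod f(x))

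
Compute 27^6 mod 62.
35

Use repeated squaring. Binary(6) = 110. Walk through the bits of the exponent 6 left-to-right: at each bit after the leading one, square the running value, then multiply by 27 if the bit is 1 (always reducing mod 62):
  bit 1 = 1 (leading): start with 27.
  bit 2 = 1: square 27^2 = 729 ≡ 47; bit is 1, so multiply 47·27 = 1269 ≡ 29 (mod 62).
  bit 3 = 0: square 29^2 = 841 ≡ 35 (mod 62).
Final value: 27^6 ≡ 35 (mod 62).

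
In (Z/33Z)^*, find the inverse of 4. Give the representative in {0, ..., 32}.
4^(−1) ≡ 25 (mod 33)

Apply the extended Euclidean algorithm to (33, 4), tracking rows (r, s, t) with s·33 + t·4 = r. Each division r_prev = q·r_cur + r_new produces the new row as (previous row) − q·(current row):
  row A: (33, 1, 0)   [1·33 + 0·4 = 33]
  row B: (4, 0, 1)   [0·33 + 1·4 = 4]
  33 = 8·4 + 1   → row C = row A − 8·row B = (1, 1, −8)   [check: 1·33 − 8·4 = 1]
  4 = 4·1 + 0   → remainder 0, stop. gcd = 1 (last nonzero row C).
The gcd is 1, so 4 is invertible mod 33. The last nonzero row gives 1·33 − 8·4 = 1, so t = −8. So 4^(−1) ≡ −8 ≡ 25 (mod 33). Verify: 4 · 25 = 100 ≡ 1 (mod 33). ✓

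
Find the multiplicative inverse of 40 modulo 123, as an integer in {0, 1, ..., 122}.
40^(−1) ≡ 40 (mod 123)

Apply the extended Euclidean algorithm to (123, 40), tracking rows (r, s, t) with s·123 + t·40 = r. Each division r_prev = q·r_cur + r_new produces the new row as (previous row) − q·(current row):
  row A: (123, 1, 0)   [1·123 + 0·40 = 123]
  row B: (40, 0, 1)   [0·123 + 1·40 = 40]
  123 = 3·40 + 3   → row C = row A − 3·row B = (3, 1, −3)   [check: 1·123 − 3·40 = 3]
  40 = 13·3 + 1   → row D = row B − 13·row C = (1, −13, 40)   [check: −13·123 + 40·40 = 1]
  3 = 3·1 + 0   → remainder 0, stop. gcd = 1 (last nonzero row D).
The gcd is 1, so 40 is invertible mod 123. The last nonzero row gives −13·123 + 40·40 = 1, so t = 40. So 40^(−1) ≡ 40 (mod 123). Verify: 40 · 40 = 1600 ≡ 1 (mod 123). ✓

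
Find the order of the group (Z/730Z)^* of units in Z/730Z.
|(Z/730Z)^*| = 288

(Z/730Z)^* consists of the classes a with gcd(a, 730) = 1, so its order is φ(730). φ is multiplicative, with φ(p^e) = p^e − p^(e−1). Factorise 730 = 2 · 5 · 73. Then
  φ(730) = (2 − 1) · (5 − 1) · (73 − 1) = 1 · 4 · 72 = 288.
Thus |(Z/730Z)^*| = 288.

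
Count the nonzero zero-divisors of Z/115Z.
In Z/115Z each nonzero element is either a unit (gcd with 115 is 1) or a zero-divisor (gcd > 1). The number of units is φ(115): factorise 115 = 5 · 23, so φ(115) = (5 − 1) · (23 − 1) = 4 · 22 = 88. The nonzero elements number 115 − 1 = 114. Hence the nonzero zero-divisors number 114 − 88 = 26.

Final answer: Z/115Z has 26 nonzero zero-divisors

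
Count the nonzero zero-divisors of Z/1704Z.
In Z/1704Z each nonzero element is either a unit (gcd with 1704 is 1) or a zero-divisor (gcd > 1). The number of units is φ(1704): factorise 1704 = 2^3 · 3 · 71, so φ(1704) = (2^3 − 2^2) · (3 − 1) · (71 − 1) = 4 · 2 · 70 = 560. The nonzero elements number 1704 − 1 = 1703. Hence the nonzero zero-divisors number 1703 − 560 = 1143.

Final answer: Z/1704Z has 1143 nonzero zero-divisors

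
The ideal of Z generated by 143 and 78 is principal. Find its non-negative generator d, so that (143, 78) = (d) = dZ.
In the PID Z, (a, b) is generated by gcd(a, b). Compute gcd(143, 78) with the extended Euclidean algorithm, tracking rows (r, s, t) with s·143 + t·78 = r:
  row A: (143, 1, 0)   [1·143 + 0·78 = 143]
  row B: (78, 0, 1)   [0·143 + 1·78 = 78]
  143 = 1·78 + 65   → row C = row A − 1·row B = (65, 1, −1)   [check: 1·143 − 1·78 = 65]
  78 = 1·65 + 13   → row D = row B − 1·row C = (13, −1, 2)   [check: −1·143 + 2·78 = 13]
  65 = 5·13 + 0   → remainder 0, stop. gcd = 13 (last nonzero row D).
So gcd(143, 78) = 13, with Bézout identity −1·143 + 2·78 = 13. Containment (⊇): the Bézout identity exhibits 13 as an element of (143, 78), giving (13) ⊆ (143, 78). Containment (⊆): since 13 | 143 and 13 | 78 (143 = 13·11, 78 = 13·6), every Z-linear combination of 143 and 78 is divisible by 13, so (143, 78) ⊆ (13). Therefore (143, 78) = (13), d = 13.

Final answer: (143, 78) = (13); d = 13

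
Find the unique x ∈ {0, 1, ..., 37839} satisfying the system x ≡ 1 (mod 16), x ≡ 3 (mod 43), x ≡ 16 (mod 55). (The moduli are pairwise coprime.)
The moduli 16, 43, 55 are pairwise coprime, so by the CRT there is a unique solution mod 16·43·55 = 37840.
Solve by successive substitution. Start with x ≡ 1 (mod 16).
  Combine with x ≡ 3 (mod 43): write x = 1 + 16·t and require 1 + 16·t ≡ 3 (mod 43), i.e. 16·t ≡ 3 − 1 ≡ 2 (mod 43). Since 16^(−1) ≡ 35 (mod 43), t ≡ 35·2 ≡ 27 (mod 43). So x ≡ 1 + 16·27 = 433 (mod 688).
  Combine with x ≡ 16 (mod 55): write x = 433 + 688·t and require 433 + 688·t ≡ 16 (mod 55), i.e. 688·t ≡ 16 − 433 ≡ 23 (mod 55). Since 688^(−1) ≡ 2 (mod 55) (688 ≡ 28 (mod 55)), t ≡ 2·23 ≡ 46 (mod 55). So x ≡ 433 + 688·46 = 32081 (mod 37840).
Unique solution in [0, 37840): x = 32081.

Final answer: x ≡ 32081 (mod 37840); the representative in [0, 37840) is 32081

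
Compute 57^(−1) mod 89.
Apply the extended Euclidean algorithm to (89, 57), tracking rows (r, s, t) with s·89 + t·57 = r. Each division r_prev = q·r_cur + r_new produces the new row as (previous row) − q·(current row):
  row A: (89, 1, 0)   [1·89 + 0·57 = 89]
  row B: (57, 0, 1)   [0·89 + 1·57 = 57]
  89 = 1·57 + 32   → row C = row A − 1·row B = (32, 1, −1)   [check: 1·89 − 1·57 = 32]
  57 = 1·32 + 25   → row D = row B − 1·row C = (25, −1, 2)   [check: −1·89 + 2·57 = 25]
  32 = 1·25 + 7   → row E = row C − 1·row D = (7, 2, −3)   [check: 2·89 − 3·57 = 7]
  25 = 3·7 + 4   → row F = row D − 3·row E = (4, −7, 11)   [check: −7·89 + 11·57 = 4]
  7 = 1·4 + 3   → row G = row E − 1·row F = (3, 9, −14)   [check: 9·89 − 14·57 = 3]
  4 = 1·3 + 1   → row H = row F − 1·row G = (1, −16, 25)   [check: −16·89 + 25·57 = 1]
  3 = 3·1 + 0   → remainder 0, stop. gcd = 1 (last nonzero row H).
The gcd is 1, so 57 is invertible mod 89. The last nonzero row gives −16·89 + 25·57 = 1, so t = 25. So 57^(−1) ≡ 25 (mod 89). Verify: 57 · 25 = 1425 ≡ 1 (mod 89). ✓

Final answer: 57^(−1) ≡ 25 (mod 89)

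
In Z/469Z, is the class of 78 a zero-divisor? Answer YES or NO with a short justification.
gcd(78, 469) = 1, so 78 is a unit in Z/469Z (it has a multiplicative inverse). A unit cannot be a zero-divisor: if 78·b ≡ 0 then multiplying both sides by 78^(−1) gives b ≡ 0. So 78 is not a zero-divisor.

Final answer: NO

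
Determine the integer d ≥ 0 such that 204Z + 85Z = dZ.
In the PID Z, (a, b) is generated by gcd(a, b). Compute gcd(204, 85) with the extended Euclidean algorithm, tracking rows (r, s, t) with s·204 + t·85 = r:
  row A: (204, 1, 0)   [1·204 + 0·85 = 204]
  row B: (85, 0, 1)   [0·204 + 1·85 = 85]
  204 = 2·85 + 34   → row C = row A − 2·row B = (34, 1, −2)   [check: 1·204 − 2·85 = 34]
  85 = 2·34 + 17   → row D = row B − 2·row C = (17, −2, 5)   [check: −2·204 + 5·85 = 17]
  34 = 2·17 + 0   → remainder 0, stop. gcd = 17 (last nonzero row D).
So gcd(204, 85) = 17, with Bézout identity −2·204 + 5·85 = 17. Containment (⊇): the Bézout identity exhibits 17 as an element of (204, 85), giving (17) ⊆ (204, 85). Containment (⊆): since 17 | 204 and 17 | 85 (204 = 17·12, 85 = 17·5), every Z-linear combination of 204 and 85 is divisible by 17, so (204, 85) ⊆ (17). Therefore (204, 85) = (17), d = 17.

Final answer: (204, 85) = (17); d = 17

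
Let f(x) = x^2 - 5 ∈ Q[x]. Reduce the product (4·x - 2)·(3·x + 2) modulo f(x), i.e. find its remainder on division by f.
a · b ≡ 2·x + 56 (mod f(x))

First multiply in Q[x] without reducing: a · b = 12·x^2 + 2·x - 4. Now divide by f(x) = x^2 - 5, eliminating the leading term at each step:
  leading term 12·x^2: subtract (12)·f(x) = 12·x^2 - 60, leaving 2·x + 56
The degree is now < 2, so this is the remainder. Hence a · b ≡ 2·x + 56 in Q[x]/(f).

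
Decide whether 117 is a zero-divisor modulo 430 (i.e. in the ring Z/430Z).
gcd(117, 430) = 1, so 117 is a unit in Z/430Z (it has a multiplicative inverse). A unit cannot be a zero-divisor: if 117·b ≡ 0 then multiplying both sides by 117^(−1) gives b ≡ 0. So 117 is not a zero-divisor.

Final answer: NO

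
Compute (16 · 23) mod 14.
4

Reduce the factors first: 16 ≡ 2, 23 ≡ 9 (mod 14), so 16 · 23 ≡ 2 · 9 (mod 14). 2 · 9 = 18. Dividing by 14: 18 = 1·14 + 4. So (16 · 23) mod 14 = 4.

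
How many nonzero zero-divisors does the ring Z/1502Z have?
Z/1502Z has 751 nonzero zero-divisors

In Z/1502Z each nonzero element is either a unit (gcd with 1502 is 1) or a zero-divisor (gcd > 1). The number of units is φ(1502): factorise 1502 = 2 · 751, so φ(1502) = (2 − 1) · (751 − 1) = 1 · 750 = 750. The nonzero elements number 1502 − 1 = 1501. Hence the nonzero zero-divisors number 1501 − 750 = 751.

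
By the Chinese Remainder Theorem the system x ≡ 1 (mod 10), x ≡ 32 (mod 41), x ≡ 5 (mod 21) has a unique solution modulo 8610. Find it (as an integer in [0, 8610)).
x ≡ 2861 (mod 8610); the representative in [0, 8610) is 2861

The moduli 10, 41, 21 are pairwise coprime, so by the CRT there is a unique solution mod 10·41·21 = 8610.
Solve by successive substitution. Start with x ≡ 1 (mod 10).
  Combine with x ≡ 32 (mod 41): write x = 1 + 10·t and require 1 + 10·t ≡ 32 (mod 41), i.e. 10·t ≡ 32 − 1 ≡ 31 (mod 41). Since 10^(−1) ≡ 37 (mod 41), t ≡ 37·31 ≡ 40 (mod 41). So x ≡ 1 + 10·40 = 401 (mod 410).
  Combine with x ≡ 5 (mod 21): write x = 401 + 410·t and require 401 + 410·t ≡ 5 (mod 21), i.e. 410·t ≡ 5 − 401 ≡ 3 (mod 21). Since 410^(−1) ≡ 2 (mod 21) (410 ≡ 11 (mod 21)), t ≡ 2·3 ≡ 6 (mod 21). So x ≡ 401 + 410·6 = 2861 (mod 8610).
Unique solution in [0, 8610): x = 2861.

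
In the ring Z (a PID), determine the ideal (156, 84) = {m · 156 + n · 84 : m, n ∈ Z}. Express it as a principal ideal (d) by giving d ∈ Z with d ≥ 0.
In the PID Z, (a, b) is generated by gcd(a, b). Compute gcd(156, 84) with the extended Euclidean algorithm, tracking rows (r, s, t) with s·156 + t·84 = r:
  row A: (156, 1, 0)   [1·156 + 0·84 = 156]
  row B: (84, 0, 1)   [0·156 + 1·84 = 84]
  156 = 1·84 + 72   → row C = row A − 1·row B = (72, 1, −1)   [check: 1·156 − 1·84 = 72]
  84 = 1·72 + 12   → row D = row B − 1·row C = (12, −1, 2)   [check: −1·156 + 2·84 = 12]
  72 = 6·12 + 0   → remainder 0, stop. gcd = 12 (last nonzero row D).
So gcd(156, 84) = 12, with Bézout identity −1·156 + 2·84 = 12. Containment (⊇): the Bézout identity exhibits 12 as an element of (156, 84), giving (12) ⊆ (156, 84). Containment (⊆): since 12 | 156 and 12 | 84 (156 = 12·13, 84 = 12·7), every Z-linear combination of 156 and 84 is divisible by 12, so (156, 84) ⊆ (12). Therefore (156, 84) = (12), d = 12.

Final answer: (156, 84) = (12); d = 12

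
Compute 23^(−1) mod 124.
23^(−1) ≡ 27 (mod 124)

Apply the extended Euclidean algorithm to (124, 23), tracking rows (r, s, t) with s·124 + t·23 = r. Each division r_prev = q·r_cur + r_new produces the new row as (previous row) − q·(current row):
  row A: (124, 1, 0)   [1·124 + 0·23 = 124]
  row B: (23, 0, 1)   [0·124 + 1·23 = 23]
  124 = 5·23 + 9   → row C = row A − 5·row B = (9, 1, −5)   [check: 1·124 − 5·23 = 9]
  23 = 2·9 + 5   → row D = row B − 2·row C = (5, −2, 11)   [check: −2·124 + 11·23 = 5]
  9 = 1·5 + 4   → row E = row C − 1·row D = (4, 3, −16)   [check: 3·124 − 16·23 = 4]
  5 = 1·4 + 1   → row F = row D − 1·row E = (1, −5, 27)   [check: −5·124 + 27·23 = 1]
  4 = 4·1 + 0   → remainder 0, stop. gcd = 1 (last nonzero row F).
The gcd is 1, so 23 is invertible mod 124. The last nonzero row gives −5·124 + 27·23 = 1, so t = 27. So 23^(−1) ≡ 27 (mod 124). Verify: 23 · 27 = 621 ≡ 1 (mod 124). ✓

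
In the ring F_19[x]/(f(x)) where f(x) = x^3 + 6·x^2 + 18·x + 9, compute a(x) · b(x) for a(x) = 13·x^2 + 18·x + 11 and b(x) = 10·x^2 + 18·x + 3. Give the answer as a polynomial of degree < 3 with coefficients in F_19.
a · b ≡ 6·x^2 + 8·x + 2 (mod f(x))

Multiply as integer polynomials: a · b = 130·x^4 + 414·x^3 + 473·x^2 + 252·x + 33. Reducing coefficients mod 19: a · b ≡ 16·x^4 + 15·x^3 + 17·x^2 + 5·x + 14. Now divide by f(x) = x^3 + 6·x^2 + 18·x + 9 in F_19[x], eliminating the leading term at each step:
  leading term 16·x^4: subtract (16·x)·f(x) = 16·x^4 + x^3 + 3·x^2 + 11·x, leaving 14·x^3 + 14·x^2 + 13·x + 14 (coefficients mod 19)
  leading term 14·x^3: subtract (14)·f(x) = 14·x^3 + 8·x^2 + 5·x + 12, leaving 6·x^2 + 8·x + 2 (coefficients mod 19)
The degree is now < 3, so this is the remainder. Hence a · b ≡ 6·x^2 + 8·x + 2 in F_19[x]/(f).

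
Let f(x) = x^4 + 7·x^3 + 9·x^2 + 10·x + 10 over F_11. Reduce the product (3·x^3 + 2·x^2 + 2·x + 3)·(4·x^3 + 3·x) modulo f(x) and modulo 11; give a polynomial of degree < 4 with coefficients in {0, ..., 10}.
a · b ≡ 3·x^3 + 10·x^2 + 1 (mod f(x))

Multiply as integer polynomials: a · b = 12·x^6 + 8·x^5 + 17·x^4 + 18·x^3 + 6·x^2 + 9·x. Reducing coefficients mod 11: a · b ≡ x^6 + 8·x^5 + 6·x^4 + 7·x^3 + 6·x^2 + 9·x. Now divide by f(x) = x^4 + 7·x^3 + 9·x^2 + 10·x + 10 in F_11[x], eliminating the leading term at each step:
  leading term x^6: subtract (x^2)·f(x) = x^6 + 7·x^5 + 9·x^4 + 10·x^3 + 10·x^2, leaving x^5 + 8·x^4 + 8·x^3 + 7·x^2 + 9·x (coefficients mod 11)
  leading term x^5: subtract (x)·f(x) = x^5 + 7·x^4 + 9·x^3 + 10·x^2 + 10·x, leaving x^4 + 10·x^3 + 8·x^2 + 10·x (coefficients mod 11)
  leading term x^4: subtract (1)·f(x) = x^4 + 7·x^3 + 9·x^2 + 10·x + 10, leaving 3·x^3 + 10·x^2 + 1 (coefficients mod 11)
The degree is now < 4, so this is the remainder. Hence a · b ≡ 3·x^3 + 10·x^2 + 1 in F_11[x]/(f).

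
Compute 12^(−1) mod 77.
12^(−1) ≡ 45 (mod 77)

Apply the extended Euclidean algorithm to (77, 12), tracking rows (r, s, t) with s·77 + t·12 = r. Each division r_prev = q·r_cur + r_new produces the new row as (previous row) − q·(current row):
  row A: (77, 1, 0)   [1·77 + 0·12 = 77]
  row B: (12, 0, 1)   [0·77 + 1·12 = 12]
  77 = 6·12 + 5   → row C = row A − 6·row B = (5, 1, −6)   [check: 1·77 − 6·12 = 5]
  12 = 2·5 + 2   → row D = row B − 2·row C = (2, −2, 13)   [check: −2·77 + 13·12 = 2]
  5 = 2·2 + 1   → row E = row C − 2·row D = (1, 5, −32)   [check: 5·77 − 32·12 = 1]
  2 = 2·1 + 0   → remainder 0, stop. gcd = 1 (last nonzero row E).
The gcd is 1, so 12 is invertible mod 77. The last nonzero row gives 5·77 − 32·12 = 1, so t = −32. So 12^(−1) ≡ −32 ≡ 45 (mod 77). Verify: 12 · 45 = 540 ≡ 1 (mod 77). ✓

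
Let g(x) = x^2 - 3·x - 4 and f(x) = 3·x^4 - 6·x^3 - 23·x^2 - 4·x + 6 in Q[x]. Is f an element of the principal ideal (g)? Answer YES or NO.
In Q[x] the ideal (g) consists of all multiples of g, so f ∈ (g) iff g | f, i.e. iff the remainder of f on division by g is 0. Divide f by g (g is monic, so eliminate the leading term of the running remainder at each step):
  leading term 3·x^4: subtract (3·x^2)·g(x) = 3·x^4 - 9·x^3 - 12·x^2, leaving 3·x^3 - 11·x^2 - 4·x + 6
  leading term 3·x^3: subtract (3·x)·g(x) = 3·x^3 - 9·x^2 - 12·x, leaving -2·x^2 + 8·x + 6
  leading term -2·x^2: subtract (-2)·g(x) = -2·x^2 + 6·x + 8, leaving 2·x - 2
The remainder r(x) = 2·x - 2 ≠ 0 (and deg r < deg g), so g ∤ f, i.e. f ∉ (g).

Final answer: NO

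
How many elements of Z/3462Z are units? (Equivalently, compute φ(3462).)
Z/3462Z has φ(3462) = 1152 units

An element a ∈ Z/3462Z is a unit iff gcd(a, 3462) = 1, so the number of units is φ(3462). φ is multiplicative, with φ(p^e) = p^e − p^(e−1). Factorise 3462 = 2 · 3 · 577. Then
  φ(3462) = (2 − 1) · (3 − 1) · (577 − 1) = 1 · 2 · 576 = 1152.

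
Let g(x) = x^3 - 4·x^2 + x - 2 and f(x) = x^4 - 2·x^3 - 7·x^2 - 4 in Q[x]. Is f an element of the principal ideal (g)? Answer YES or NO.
YES

In Q[x] the ideal (g) consists of all multiples of g, so f ∈ (g) iff g | f, i.e. iff the remainder of f on division by g is 0. Divide f by g (g is monic, so eliminate the leading term of the running remainder at each step):
  leading term x^4: subtract (x)·g(x) = x^4 - 4·x^3 + x^2 - 2·x, leaving 2·x^3 - 8·x^2 + 2·x - 4
  leading term 2·x^3: subtract (2)·g(x) = 2·x^3 - 8·x^2 + 2·x - 4, leaving 0
The remainder is 0, so f(x) = g(x) · h(x) with h(x) = x + 2. Hence g | f, i.e. f ∈ (g).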